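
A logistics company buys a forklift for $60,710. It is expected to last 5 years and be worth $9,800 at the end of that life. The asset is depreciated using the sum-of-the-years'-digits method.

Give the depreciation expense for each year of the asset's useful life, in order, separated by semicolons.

Depreciable base = $60,710 − $9,800 = $50,910.
Sum of the years' digits = 5+4+3+2+1 = 15.
Year 1: $50,910 × 5/15 = $16,970. Book value $43,740.
Year 2: $50,910 × 4/15 = $13,576. Book value $30,164.
Year 3: $50,910 × 3/15 = $10,182. Book value $19,982.
Year 4: $50,910 × 2/15 = $6,788. Book value $13,194.
Year 5: $50,910 × 1/15 = $3,394. Book value $9,800.

$16,970; $13,576; $10,182; $6,788; $3,394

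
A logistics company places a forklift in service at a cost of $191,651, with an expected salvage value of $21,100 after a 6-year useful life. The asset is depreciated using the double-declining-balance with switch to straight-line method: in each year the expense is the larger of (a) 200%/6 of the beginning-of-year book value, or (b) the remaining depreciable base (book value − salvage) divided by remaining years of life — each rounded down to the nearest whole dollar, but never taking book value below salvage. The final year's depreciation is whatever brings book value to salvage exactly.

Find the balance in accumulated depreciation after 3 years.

Depreciable base = $191,651 − $21,100 = $170,551.
Year 1: DB = ⌊$191,651 × 200%/6⌋ = $63,883; SL = ⌊$170,551/6⌋ = $28,425 → take DB $63,883. Book value $127,768.
Year 2: DB = ⌊$127,768 × 200%/6⌋ = $42,589; SL = ⌊$106,668/5⌋ = $21,333 → take DB $42,589. Book value $85,179.
Year 3: DB = ⌊$85,179 × 200%/6⌋ = $28,393; SL = ⌊$64,079/4⌋ = $16,019 → take DB $28,393. Book value $56,786.
Accumulated through year 3 = $191,651 − $56,786 = $134,865.

$134,865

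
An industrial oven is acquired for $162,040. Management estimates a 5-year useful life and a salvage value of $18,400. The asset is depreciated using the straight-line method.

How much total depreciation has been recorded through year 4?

$114,912

Depreciable base = $162,040 − $18,400 = $143,640.
Annual expense = $143,640 / 5 = $28,728.
End of year 1: book value $133,312.
End of year 2: book value $104,584.
End of year 3: book value $75,856.
End of year 4: book value $47,128.
Accumulated through year 4 = $162,040 − $47,128 = $114,912.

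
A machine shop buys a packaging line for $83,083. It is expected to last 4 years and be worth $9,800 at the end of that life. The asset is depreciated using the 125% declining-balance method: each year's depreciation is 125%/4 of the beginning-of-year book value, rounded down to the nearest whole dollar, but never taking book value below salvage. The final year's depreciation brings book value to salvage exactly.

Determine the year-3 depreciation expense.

$12,271

Depreciable base = $83,083 − $9,800 = $73,283.
Year 1: ⌊$83,083 × 125%/4⌋ = $25,963. Book value $57,120.
Year 2: ⌊$57,120 × 125%/4⌋ = $17,850. Book value $39,270.
Year 3: ⌊$39,270 × 125%/4⌋ = $12,271. Book value $26,999.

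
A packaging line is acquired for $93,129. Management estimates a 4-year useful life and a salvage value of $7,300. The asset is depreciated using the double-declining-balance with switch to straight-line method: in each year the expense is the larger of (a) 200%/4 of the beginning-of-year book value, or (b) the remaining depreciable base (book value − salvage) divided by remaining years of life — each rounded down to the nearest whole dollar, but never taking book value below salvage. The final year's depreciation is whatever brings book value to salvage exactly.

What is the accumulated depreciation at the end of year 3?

Depreciable base = $93,129 − $7,300 = $85,829.
Year 1: DB = ⌊$93,129 × 200%/4⌋ = $46,564; SL = ⌊$85,829/4⌋ = $21,457 → take DB $46,564. Book value $46,565.
Year 2: DB = ⌊$46,565 × 200%/4⌋ = $23,282; SL = ⌊$39,265/3⌋ = $13,088 → take DB $23,282. Book value $23,283.
Year 3: DB = ⌊$23,283 × 200%/4⌋ = $11,641; SL = ⌊$15,983/2⌋ = $7,991 → take DB $11,641. Book value $11,642.
Accumulated through year 3 = $93,129 − $11,642 = $81,487.

$81,487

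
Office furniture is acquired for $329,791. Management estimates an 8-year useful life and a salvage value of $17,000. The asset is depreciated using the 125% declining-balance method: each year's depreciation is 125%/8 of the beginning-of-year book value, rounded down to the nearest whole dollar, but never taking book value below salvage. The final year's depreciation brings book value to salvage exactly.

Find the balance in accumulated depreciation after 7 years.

$229,388

Depreciable base = $329,791 − $17,000 = $312,791.
Year 1: ⌊$329,791 × 125%/8⌋ = $51,529. Book value $278,262.
Year 2: ⌊$278,262 × 125%/8⌋ = $43,478. Book value $234,784.
Year 3: ⌊$234,784 × 125%/8⌋ = $36,685. Book value $198,099.
Year 4: ⌊$198,099 × 125%/8⌋ = $30,952. Book value $167,147.
Year 5: ⌊$167,147 × 125%/8⌋ = $26,116. Book value $141,031.
Year 6: ⌊$141,031 × 125%/8⌋ = $22,036. Book value $118,995.
Year 7: ⌊$118,995 × 125%/8⌋ = $18,592. Book value $100,403.
Accumulated through year 7 = $329,791 − $100,403 = $229,388.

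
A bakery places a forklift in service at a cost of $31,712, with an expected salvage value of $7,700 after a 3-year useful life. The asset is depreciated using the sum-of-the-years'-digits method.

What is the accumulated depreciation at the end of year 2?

$20,010

Depreciable base = $31,712 − $7,700 = $24,012.
Sum of the years' digits = 3+2+1 = 6.
Year 1: $24,012 × 3/6 = $12,006. Book value $19,706.
Year 2: $24,012 × 2/6 = $8,004. Book value $11,702.
Accumulated through year 2 = $31,712 − $11,702 = $20,010.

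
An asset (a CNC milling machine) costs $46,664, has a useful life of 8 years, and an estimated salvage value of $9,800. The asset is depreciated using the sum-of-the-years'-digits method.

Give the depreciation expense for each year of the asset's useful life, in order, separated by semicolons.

Depreciable base = $46,664 − $9,800 = $36,864.
Sum of the years' digits = 8+7+6+5+4+3+2+1 = 36.
Year 1: $36,864 × 8/36 = $8,192. Book value $38,472.
Year 2: $36,864 × 7/36 = $7,168. Book value $31,304.
Year 3: $36,864 × 6/36 = $6,144. Book value $25,160.
Year 4: $36,864 × 5/36 = $5,120. Book value $20,040.
Year 5: $36,864 × 4/36 = $4,096. Book value $15,944.
Year 6: $36,864 × 3/36 = $3,072. Book value $12,872.
Year 7: $36,864 × 2/36 = $2,048. Book value $10,824.
Year 8: $36,864 × 1/36 = $1,024. Book value $9,800.

$8,192; $7,168; $6,144; $5,120; $4,096; $3,072; $2,048; $1,024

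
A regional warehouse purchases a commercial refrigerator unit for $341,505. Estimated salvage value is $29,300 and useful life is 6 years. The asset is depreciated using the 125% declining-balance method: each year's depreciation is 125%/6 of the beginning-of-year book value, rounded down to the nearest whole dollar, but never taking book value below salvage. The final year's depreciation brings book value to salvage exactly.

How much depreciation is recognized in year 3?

$44,590

Depreciable base = $341,505 − $29,300 = $312,205.
Year 1: ⌊$341,505 × 125%/6⌋ = $71,146. Book value $270,359.
Year 2: ⌊$270,359 × 125%/6⌋ = $56,324. Book value $214,035.
Year 3: ⌊$214,035 × 125%/6⌋ = $44,590. Book value $169,445.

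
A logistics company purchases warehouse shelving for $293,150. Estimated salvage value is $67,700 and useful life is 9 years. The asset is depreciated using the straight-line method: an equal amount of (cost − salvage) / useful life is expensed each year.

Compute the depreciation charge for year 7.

$25,050

Depreciable base = $293,150 − $67,700 = $225,450.
Annual expense = $225,450 / 9 = $25,050.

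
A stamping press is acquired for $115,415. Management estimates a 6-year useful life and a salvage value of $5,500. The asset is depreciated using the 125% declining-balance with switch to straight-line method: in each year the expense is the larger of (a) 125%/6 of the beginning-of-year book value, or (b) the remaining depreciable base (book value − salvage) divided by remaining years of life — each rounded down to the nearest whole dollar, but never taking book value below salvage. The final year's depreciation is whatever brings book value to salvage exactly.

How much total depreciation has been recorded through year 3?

$59,788

Depreciable base = $115,415 − $5,500 = $109,915.
Year 1: DB = ⌊$115,415 × 125%/6⌋ = $24,044; SL = ⌊$109,915/6⌋ = $18,319 → take DB $24,044. Book value $91,371.
Year 2: DB = ⌊$91,371 × 125%/6⌋ = $19,035; SL = ⌊$85,871/5⌋ = $17,174 → take DB $19,035. Book value $72,336.
Year 3: DB = ⌊$72,336 × 125%/6⌋ = $15,070; SL = ⌊$66,836/4⌋ = $16,709 → take SL $16,709. Book value $55,627.
Accumulated through year 3 = $115,415 − $55,627 = $59,788.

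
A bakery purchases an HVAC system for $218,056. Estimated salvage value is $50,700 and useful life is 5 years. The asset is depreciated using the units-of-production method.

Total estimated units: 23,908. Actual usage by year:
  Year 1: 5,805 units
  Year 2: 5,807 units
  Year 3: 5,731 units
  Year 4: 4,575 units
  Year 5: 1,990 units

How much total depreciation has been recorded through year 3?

$121,401

Depreciable base = $218,056 − $50,700 = $167,356.
Rate = $167,356 / 23,908 units = $7 per unit.
Year 1: 5,805 × $7 = $40,635. Book value $177,421.
Year 2: 5,807 × $7 = $40,649. Book value $136,772.
Year 3: 5,731 × $7 = $40,117. Book value $96,655.
Accumulated through year 3 = $218,056 − $96,655 = $121,401.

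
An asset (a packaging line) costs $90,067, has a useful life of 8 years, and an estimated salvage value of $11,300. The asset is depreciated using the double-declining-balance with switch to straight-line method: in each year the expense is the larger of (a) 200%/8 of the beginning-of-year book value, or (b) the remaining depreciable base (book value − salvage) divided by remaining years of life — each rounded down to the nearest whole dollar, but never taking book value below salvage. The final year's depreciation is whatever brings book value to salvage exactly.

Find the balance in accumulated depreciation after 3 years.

$52,069

Depreciable base = $90,067 − $11,300 = $78,767.
Year 1: DB = ⌊$90,067 × 200%/8⌋ = $22,516; SL = ⌊$78,767/8⌋ = $9,845 → take DB $22,516. Book value $67,551.
Year 2: DB = ⌊$67,551 × 200%/8⌋ = $16,887; SL = ⌊$56,251/7⌋ = $8,035 → take DB $16,887. Book value $50,664.
Year 3: DB = ⌊$50,664 × 200%/8⌋ = $12,666; SL = ⌊$39,364/6⌋ = $6,560 → take DB $12,666. Book value $37,998.
Accumulated through year 3 = $90,067 − $37,998 = $52,069.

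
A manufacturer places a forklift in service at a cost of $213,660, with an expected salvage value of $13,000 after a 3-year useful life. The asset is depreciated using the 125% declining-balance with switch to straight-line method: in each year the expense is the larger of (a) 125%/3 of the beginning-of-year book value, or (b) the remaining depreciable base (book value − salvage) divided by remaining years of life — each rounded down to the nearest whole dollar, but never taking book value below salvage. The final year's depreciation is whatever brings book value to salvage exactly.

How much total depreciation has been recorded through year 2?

Depreciable base = $213,660 − $13,000 = $200,660.
Year 1: DB = ⌊$213,660 × 125%/3⌋ = $89,025; SL = ⌊$200,660/3⌋ = $66,886 → take DB $89,025. Book value $124,635.
Year 2: DB = ⌊$124,635 × 125%/3⌋ = $51,931; SL = ⌊$111,635/2⌋ = $55,817 → take SL $55,817. Book value $68,818.
Accumulated through year 2 = $213,660 − $68,818 = $144,842.

$144,842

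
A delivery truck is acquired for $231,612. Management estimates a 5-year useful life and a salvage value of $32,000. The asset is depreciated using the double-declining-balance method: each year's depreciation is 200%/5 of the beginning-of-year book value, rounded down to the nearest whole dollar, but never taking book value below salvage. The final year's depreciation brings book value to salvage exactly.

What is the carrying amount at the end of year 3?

$50,029

Depreciable base = $231,612 − $32,000 = $199,612.
Year 1: ⌊$231,612 × 200%/5⌋ = $92,644. Book value $138,968.
Year 2: ⌊$138,968 × 200%/5⌋ = $55,587. Book value $83,381.
Year 3: ⌊$83,381 × 200%/5⌋ = $33,352. Book value $50,029.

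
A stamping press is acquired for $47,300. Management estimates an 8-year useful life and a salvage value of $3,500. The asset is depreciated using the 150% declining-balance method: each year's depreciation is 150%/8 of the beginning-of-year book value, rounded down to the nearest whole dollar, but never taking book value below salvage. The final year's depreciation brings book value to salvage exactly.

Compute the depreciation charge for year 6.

Depreciable base = $47,300 − $3,500 = $43,800.
Year 1: ⌊$47,300 × 150%/8⌋ = $8,868. Book value $38,432.
Year 2: ⌊$38,432 × 150%/8⌋ = $7,206. Book value $31,226.
Year 3: ⌊$31,226 × 150%/8⌋ = $5,854. Book value $25,372.
Year 4: ⌊$25,372 × 150%/8⌋ = $4,757. Book value $20,615.
Year 5: ⌊$20,615 × 150%/8⌋ = $3,865. Book value $16,750.
Year 6: ⌊$16,750 × 150%/8⌋ = $3,140. Book value $13,610.

$3,140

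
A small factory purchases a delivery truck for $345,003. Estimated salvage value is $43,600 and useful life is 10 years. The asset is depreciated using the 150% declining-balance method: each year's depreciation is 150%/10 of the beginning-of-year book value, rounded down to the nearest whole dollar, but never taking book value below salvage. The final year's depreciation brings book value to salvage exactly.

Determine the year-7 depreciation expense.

Depreciable base = $345,003 − $43,600 = $301,403.
Year 1: ⌊$345,003 × 150%/10⌋ = $51,750. Book value $293,253.
Year 2: ⌊$293,253 × 150%/10⌋ = $43,987. Book value $249,266.
Year 3: ⌊$249,266 × 150%/10⌋ = $37,389. Book value $211,877.
Year 4: ⌊$211,877 × 150%/10⌋ = $31,781. Book value $180,096.
Year 5: ⌊$180,096 × 150%/10⌋ = $27,014. Book value $153,082.
Year 6: ⌊$153,082 × 150%/10⌋ = $22,962. Book value $130,120.
Year 7: ⌊$130,120 × 150%/10⌋ = $19,518. Book value $110,602.

$19,518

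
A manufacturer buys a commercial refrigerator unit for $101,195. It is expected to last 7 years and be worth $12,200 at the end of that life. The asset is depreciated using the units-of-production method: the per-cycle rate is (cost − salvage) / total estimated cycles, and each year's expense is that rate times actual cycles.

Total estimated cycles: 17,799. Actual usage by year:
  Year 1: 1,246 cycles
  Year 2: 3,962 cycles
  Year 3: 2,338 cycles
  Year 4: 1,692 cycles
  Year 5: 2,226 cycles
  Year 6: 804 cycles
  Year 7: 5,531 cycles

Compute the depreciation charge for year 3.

Depreciable base = $101,195 − $12,200 = $88,995.
Rate = $88,995 / 17,799 cycles = $5 per cycle.
Year 1: 1,246 × $5 = $6,230. Book value $94,965.
Year 2: 3,962 × $5 = $19,810. Book value $75,155.
Year 3: 2,338 × $5 = $11,690. Book value $63,465.

$11,690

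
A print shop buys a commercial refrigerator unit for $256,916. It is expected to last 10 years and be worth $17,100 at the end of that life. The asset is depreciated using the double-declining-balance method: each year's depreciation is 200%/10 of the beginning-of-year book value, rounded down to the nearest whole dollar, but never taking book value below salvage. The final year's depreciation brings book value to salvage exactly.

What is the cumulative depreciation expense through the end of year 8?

Depreciable base = $256,916 − $17,100 = $239,816.
Year 1: ⌊$256,916 × 200%/10⌋ = $51,383. Book value $205,533.
Year 2: ⌊$205,533 × 200%/10⌋ = $41,106. Book value $164,427.
Year 3: ⌊$164,427 × 200%/10⌋ = $32,885. Book value $131,542.
Year 4: ⌊$131,542 × 200%/10⌋ = $26,308. Book value $105,234.
Year 5: ⌊$105,234 × 200%/10⌋ = $21,046. Book value $84,188.
Year 6: ⌊$84,188 × 200%/10⌋ = $16,837. Book value $67,351.
Year 7: ⌊$67,351 × 200%/10⌋ = $13,470. Book value $53,881.
Year 8: ⌊$53,881 × 200%/10⌋ = $10,776. Book value $43,105.
Accumulated through year 8 = $256,916 − $43,105 = $213,811.

$213,811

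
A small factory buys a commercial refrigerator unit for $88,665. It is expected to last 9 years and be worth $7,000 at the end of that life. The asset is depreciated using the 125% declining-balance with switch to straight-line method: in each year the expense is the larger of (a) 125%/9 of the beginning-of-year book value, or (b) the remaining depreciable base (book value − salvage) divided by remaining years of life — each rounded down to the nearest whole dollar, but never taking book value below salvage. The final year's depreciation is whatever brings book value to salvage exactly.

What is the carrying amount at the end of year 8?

Depreciable base = $88,665 − $7,000 = $81,665.
Year 1: DB = ⌊$88,665 × 125%/9⌋ = $12,314; SL = ⌊$81,665/9⌋ = $9,073 → take DB $12,314. Book value $76,351.
Year 2: DB = ⌊$76,351 × 125%/9⌋ = $10,604; SL = ⌊$69,351/8⌋ = $8,668 → take DB $10,604. Book value $65,747.
Year 3: DB = ⌊$65,747 × 125%/9⌋ = $9,131; SL = ⌊$58,747/7⌋ = $8,392 → take DB $9,131. Book value $56,616.
Year 4: DB = ⌊$56,616 × 125%/9⌋ = $7,863; SL = ⌊$49,616/6⌋ = $8,269 → take SL $8,269. Book value $48,347.
Year 5: DB = ⌊$48,347 × 125%/9⌋ = $6,714; SL = ⌊$41,347/5⌋ = $8,269 → take SL $8,269. Book value $40,078.
Year 6: DB = ⌊$40,078 × 125%/9⌋ = $5,566; SL = ⌊$33,078/4⌋ = $8,269 → take SL $8,269. Book value $31,809.
Year 7: DB = ⌊$31,809 × 125%/9⌋ = $4,417; SL = ⌊$24,809/3⌋ = $8,269 → take SL $8,269. Book value $23,540.
Year 8: DB = ⌊$23,540 × 125%/9⌋ = $3,269; SL = ⌊$16,540/2⌋ = $8,270 → take SL $8,270. Book value $15,270.

$15,270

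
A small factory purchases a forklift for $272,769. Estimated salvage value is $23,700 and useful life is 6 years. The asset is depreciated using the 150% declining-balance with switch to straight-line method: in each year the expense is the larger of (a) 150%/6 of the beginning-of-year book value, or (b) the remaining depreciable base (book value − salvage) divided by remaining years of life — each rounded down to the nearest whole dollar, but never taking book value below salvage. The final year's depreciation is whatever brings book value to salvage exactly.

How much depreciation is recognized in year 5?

Depreciable base = $272,769 − $23,700 = $249,069.
Year 1: DB = ⌊$272,769 × 150%/6⌋ = $68,192; SL = ⌊$249,069/6⌋ = $41,511 → take DB $68,192. Book value $204,577.
Year 2: DB = ⌊$204,577 × 150%/6⌋ = $51,144; SL = ⌊$180,877/5⌋ = $36,175 → take DB $51,144. Book value $153,433.
Year 3: DB = ⌊$153,433 × 150%/6⌋ = $38,358; SL = ⌊$129,733/4⌋ = $32,433 → take DB $38,358. Book value $115,075.
Year 4: DB = ⌊$115,075 × 150%/6⌋ = $28,768; SL = ⌊$91,375/3⌋ = $30,458 → take SL $30,458. Book value $84,617.
Year 5: DB = ⌊$84,617 × 150%/6⌋ = $21,154; SL = ⌊$60,917/2⌋ = $30,458 → take SL $30,458. Book value $54,159.

$30,458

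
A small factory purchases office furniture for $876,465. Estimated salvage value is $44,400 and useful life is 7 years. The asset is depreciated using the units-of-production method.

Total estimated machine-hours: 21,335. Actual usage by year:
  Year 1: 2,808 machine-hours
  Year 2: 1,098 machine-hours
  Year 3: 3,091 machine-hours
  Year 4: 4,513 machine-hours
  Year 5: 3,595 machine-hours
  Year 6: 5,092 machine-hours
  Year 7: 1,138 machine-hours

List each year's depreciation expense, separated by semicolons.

Depreciable base = $876,465 − $44,400 = $832,065.
Rate = $832,065 / 21,335 machine-hours = $39 per machine-hour.
Year 1: 2,808 × $39 = $109,512. Book value $766,953.
Year 2: 1,098 × $39 = $42,822. Book value $724,131.
Year 3: 3,091 × $39 = $120,549. Book value $603,582.
Year 4: 4,513 × $39 = $176,007. Book value $427,575.
Year 5: 3,595 × $39 = $140,205. Book value $287,370.
Year 6: 5,092 × $39 = $198,588. Book value $88,782.
Year 7: 1,138 × $39 = $44,382. Book value $44,400.

$109,512; $42,822; $120,549; $176,007; $140,205; $198,588; $44,382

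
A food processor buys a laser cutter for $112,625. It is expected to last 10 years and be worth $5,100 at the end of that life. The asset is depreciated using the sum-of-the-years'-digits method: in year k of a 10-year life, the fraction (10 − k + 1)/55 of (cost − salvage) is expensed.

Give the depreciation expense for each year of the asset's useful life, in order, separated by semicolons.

$19,550; $17,595; $15,640; $13,685; $11,730; $9,775; $7,820; $5,865; $3,910; $1,955

Depreciable base = $112,625 − $5,100 = $107,525.
Sum of the years' digits = 10+9+8+7+6+5+4+3+2+1 = 55.
Year 1: $107,525 × 10/55 = $19,550. Book value $93,075.
Year 2: $107,525 × 9/55 = $17,595. Book value $75,480.
Year 3: $107,525 × 8/55 = $15,640. Book value $59,840.
Year 4: $107,525 × 7/55 = $13,685. Book value $46,155.
Year 5: $107,525 × 6/55 = $11,730. Book value $34,425.
Year 6: $107,525 × 5/55 = $9,775. Book value $24,650.
Year 7: $107,525 × 4/55 = $7,820. Book value $16,830.
Year 8: $107,525 × 3/55 = $5,865. Book value $10,965.
Year 9: $107,525 × 2/55 = $3,910. Book value $7,055.
Year 10: $107,525 × 1/55 = $1,955. Book value $5,100.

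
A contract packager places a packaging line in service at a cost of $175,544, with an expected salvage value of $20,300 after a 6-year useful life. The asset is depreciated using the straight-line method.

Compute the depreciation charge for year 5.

Depreciable base = $175,544 − $20,300 = $155,244.
Annual expense = $155,244 / 6 = $25,874.

$25,874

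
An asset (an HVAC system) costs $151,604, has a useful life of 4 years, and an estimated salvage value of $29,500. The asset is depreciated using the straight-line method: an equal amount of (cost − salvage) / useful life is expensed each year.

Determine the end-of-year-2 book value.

$90,552

Depreciable base = $151,604 − $29,500 = $122,104.
Annual expense = $122,104 / 4 = $30,526.
End of year 1: book value $121,078.
End of year 2: book value $90,552.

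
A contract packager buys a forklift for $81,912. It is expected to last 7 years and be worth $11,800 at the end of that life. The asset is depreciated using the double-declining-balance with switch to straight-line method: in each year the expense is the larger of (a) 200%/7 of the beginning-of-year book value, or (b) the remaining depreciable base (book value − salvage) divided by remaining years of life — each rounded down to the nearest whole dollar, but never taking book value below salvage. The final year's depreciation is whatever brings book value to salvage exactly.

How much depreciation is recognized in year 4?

Depreciable base = $81,912 − $11,800 = $70,112.
Year 1: DB = ⌊$81,912 × 200%/7⌋ = $23,403; SL = ⌊$70,112/7⌋ = $10,016 → take DB $23,403. Book value $58,509.
Year 2: DB = ⌊$58,509 × 200%/7⌋ = $16,716; SL = ⌊$46,709/6⌋ = $7,784 → take DB $16,716. Book value $41,793.
Year 3: DB = ⌊$41,793 × 200%/7⌋ = $11,940; SL = ⌊$29,993/5⌋ = $5,998 → take DB $11,940. Book value $29,853.
Year 4: DB = ⌊$29,853 × 200%/7⌋ = $8,529; SL = ⌊$18,053/4⌋ = $4,513 → take DB $8,529. Book value $21,324.

$8,529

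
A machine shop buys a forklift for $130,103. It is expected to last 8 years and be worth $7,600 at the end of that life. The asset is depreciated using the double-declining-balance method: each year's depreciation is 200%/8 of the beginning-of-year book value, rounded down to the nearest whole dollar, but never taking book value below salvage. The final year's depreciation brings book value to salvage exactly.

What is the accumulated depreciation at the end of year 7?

$112,735

Depreciable base = $130,103 − $7,600 = $122,503.
Year 1: ⌊$130,103 × 200%/8⌋ = $32,525. Book value $97,578.
Year 2: ⌊$97,578 × 200%/8⌋ = $24,394. Book value $73,184.
Year 3: ⌊$73,184 × 200%/8⌋ = $18,296. Book value $54,888.
Year 4: ⌊$54,888 × 200%/8⌋ = $13,722. Book value $41,166.
Year 5: ⌊$41,166 × 200%/8⌋ = $10,291. Book value $30,875.
Year 6: ⌊$30,875 × 200%/8⌋ = $7,718. Book value $23,157.
Year 7: ⌊$23,157 × 200%/8⌋ = $5,789. Book value $17,368.
Accumulated through year 7 = $130,103 − $17,368 = $112,735.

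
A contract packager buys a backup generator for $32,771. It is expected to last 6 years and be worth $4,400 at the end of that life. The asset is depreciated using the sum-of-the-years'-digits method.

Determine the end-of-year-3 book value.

Depreciable base = $32,771 − $4,400 = $28,371.
Sum of the years' digits = 6+5+4+3+2+1 = 21.
Year 1: $28,371 × 6/21 = $8,106. Book value $24,665.
Year 2: $28,371 × 5/21 = $6,755. Book value $17,910.
Year 3: $28,371 × 4/21 = $5,404. Book value $12,506.

$12,506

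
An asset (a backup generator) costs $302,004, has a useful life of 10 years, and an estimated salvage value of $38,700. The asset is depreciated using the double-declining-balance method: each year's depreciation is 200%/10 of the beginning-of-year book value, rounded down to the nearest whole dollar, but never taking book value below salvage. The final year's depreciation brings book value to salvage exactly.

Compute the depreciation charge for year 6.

Depreciable base = $302,004 − $38,700 = $263,304.
Year 1: ⌊$302,004 × 200%/10⌋ = $60,400. Book value $241,604.
Year 2: ⌊$241,604 × 200%/10⌋ = $48,320. Book value $193,284.
Year 3: ⌊$193,284 × 200%/10⌋ = $38,656. Book value $154,628.
Year 4: ⌊$154,628 × 200%/10⌋ = $30,925. Book value $123,703.
Year 5: ⌊$123,703 × 200%/10⌋ = $24,740. Book value $98,963.
Year 6: ⌊$98,963 × 200%/10⌋ = $19,792. Book value $79,171.

$19,792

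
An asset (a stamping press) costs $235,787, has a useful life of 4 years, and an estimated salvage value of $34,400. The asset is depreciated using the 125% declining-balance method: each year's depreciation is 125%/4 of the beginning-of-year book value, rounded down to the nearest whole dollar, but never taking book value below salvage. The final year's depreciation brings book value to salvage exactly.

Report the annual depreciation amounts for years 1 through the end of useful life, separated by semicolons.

$73,683; $50,657; $34,827; $42,220

Depreciable base = $235,787 − $34,400 = $201,387.
Year 1: ⌊$235,787 × 125%/4⌋ = $73,683. Book value $162,104.
Year 2: ⌊$162,104 × 125%/4⌋ = $50,657. Book value $111,447.
Year 3: ⌊$111,447 × 125%/4⌋ = $34,827. Book value $76,620.
Year 4 (final): $76,620 − $34,400 = $42,220. Book value $34,400.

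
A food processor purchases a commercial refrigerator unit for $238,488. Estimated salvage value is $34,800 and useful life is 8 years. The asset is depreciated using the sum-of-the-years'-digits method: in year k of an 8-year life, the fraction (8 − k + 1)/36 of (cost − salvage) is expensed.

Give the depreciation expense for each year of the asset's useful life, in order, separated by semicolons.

$45,264; $39,606; $33,948; $28,290; $22,632; $16,974; $11,316; $5,658

Depreciable base = $238,488 − $34,800 = $203,688.
Sum of the years' digits = 8+7+6+5+4+3+2+1 = 36.
Year 1: $203,688 × 8/36 = $45,264. Book value $193,224.
Year 2: $203,688 × 7/36 = $39,606. Book value $153,618.
Year 3: $203,688 × 6/36 = $33,948. Book value $119,670.
Year 4: $203,688 × 5/36 = $28,290. Book value $91,380.
Year 5: $203,688 × 4/36 = $22,632. Book value $68,748.
Year 6: $203,688 × 3/36 = $16,974. Book value $51,774.
Year 7: $203,688 × 2/36 = $11,316. Book value $40,458.
Year 8: $203,688 × 1/36 = $5,658. Book value $34,800.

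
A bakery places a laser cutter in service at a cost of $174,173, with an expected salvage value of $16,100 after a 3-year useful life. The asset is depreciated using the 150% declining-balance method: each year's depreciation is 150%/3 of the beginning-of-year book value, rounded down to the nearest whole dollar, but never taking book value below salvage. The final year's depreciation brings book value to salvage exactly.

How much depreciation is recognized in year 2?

$43,543

Depreciable base = $174,173 − $16,100 = $158,073.
Year 1: ⌊$174,173 × 150%/3⌋ = $87,086. Book value $87,087.
Year 2: ⌊$87,087 × 150%/3⌋ = $43,543. Book value $43,544.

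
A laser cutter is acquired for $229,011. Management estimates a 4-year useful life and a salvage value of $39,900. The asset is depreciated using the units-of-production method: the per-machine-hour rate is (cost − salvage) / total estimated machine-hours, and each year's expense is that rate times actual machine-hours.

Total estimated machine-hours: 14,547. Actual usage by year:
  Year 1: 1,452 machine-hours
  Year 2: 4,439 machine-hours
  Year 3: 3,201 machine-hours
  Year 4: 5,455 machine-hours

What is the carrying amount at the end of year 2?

$152,428

Depreciable base = $229,011 − $39,900 = $189,111.
Rate = $189,111 / 14,547 machine-hours = $13 per machine-hour.
Year 1: 1,452 × $13 = $18,876. Book value $210,135.
Year 2: 4,439 × $13 = $57,707. Book value $152,428.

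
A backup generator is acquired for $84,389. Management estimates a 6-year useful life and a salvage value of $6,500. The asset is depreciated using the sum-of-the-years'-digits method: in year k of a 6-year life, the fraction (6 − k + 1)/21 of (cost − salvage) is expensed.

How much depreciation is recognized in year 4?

Depreciable base = $84,389 − $6,500 = $77,889.
Sum of the years' digits = 6+5+4+3+2+1 = 21.
Year 1: $77,889 × 6/21 = $22,254. Book value $62,135.
Year 2: $77,889 × 5/21 = $18,545. Book value $43,590.
Year 3: $77,889 × 4/21 = $14,836. Book value $28,754.
Year 4: $77,889 × 3/21 = $11,127. Book value $17,627.

$11,127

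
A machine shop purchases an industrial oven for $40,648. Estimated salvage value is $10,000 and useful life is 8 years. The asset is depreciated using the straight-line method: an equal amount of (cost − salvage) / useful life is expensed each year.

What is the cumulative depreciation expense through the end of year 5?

Depreciable base = $40,648 − $10,000 = $30,648.
Annual expense = $30,648 / 8 = $3,831.
End of year 1: book value $36,817.
End of year 2: book value $32,986.
End of year 3: book value $29,155.
End of year 4: book value $25,324.
End of year 5: book value $21,493.
Accumulated through year 5 = $40,648 − $21,493 = $19,155.

$19,155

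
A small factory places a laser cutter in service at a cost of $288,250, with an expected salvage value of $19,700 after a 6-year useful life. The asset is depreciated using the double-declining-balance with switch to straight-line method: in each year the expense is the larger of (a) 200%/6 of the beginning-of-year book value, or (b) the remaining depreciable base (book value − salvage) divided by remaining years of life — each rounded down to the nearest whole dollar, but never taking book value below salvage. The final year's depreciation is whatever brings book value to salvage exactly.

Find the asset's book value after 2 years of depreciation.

Depreciable base = $288,250 − $19,700 = $268,550.
Year 1: DB = ⌊$288,250 × 200%/6⌋ = $96,083; SL = ⌊$268,550/6⌋ = $44,758 → take DB $96,083. Book value $192,167.
Year 2: DB = ⌊$192,167 × 200%/6⌋ = $64,055; SL = ⌊$172,467/5⌋ = $34,493 → take DB $64,055. Book value $128,112.

$128,112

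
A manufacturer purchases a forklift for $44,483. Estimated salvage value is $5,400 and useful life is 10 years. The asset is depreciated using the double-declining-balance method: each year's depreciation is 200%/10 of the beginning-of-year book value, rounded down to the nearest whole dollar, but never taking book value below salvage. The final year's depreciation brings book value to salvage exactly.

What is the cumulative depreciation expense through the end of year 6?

Depreciable base = $44,483 − $5,400 = $39,083.
Year 1: ⌊$44,483 × 200%/10⌋ = $8,896. Book value $35,587.
Year 2: ⌊$35,587 × 200%/10⌋ = $7,117. Book value $28,470.
Year 3: ⌊$28,470 × 200%/10⌋ = $5,694. Book value $22,776.
Year 4: ⌊$22,776 × 200%/10⌋ = $4,555. Book value $18,221.
Year 5: ⌊$18,221 × 200%/10⌋ = $3,644. Book value $14,577.
Year 6: ⌊$14,577 × 200%/10⌋ = $2,915. Book value $11,662.
Accumulated through year 6 = $44,483 − $11,662 = $32,821.

$32,821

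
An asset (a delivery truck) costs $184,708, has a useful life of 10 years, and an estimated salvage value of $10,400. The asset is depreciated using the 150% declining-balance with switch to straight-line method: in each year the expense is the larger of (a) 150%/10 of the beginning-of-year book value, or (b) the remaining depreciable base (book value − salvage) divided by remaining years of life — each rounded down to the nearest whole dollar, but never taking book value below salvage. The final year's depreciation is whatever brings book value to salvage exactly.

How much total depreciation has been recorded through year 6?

Depreciable base = $184,708 − $10,400 = $174,308.
Year 1: DB = ⌊$184,708 × 150%/10⌋ = $27,706; SL = ⌊$174,308/10⌋ = $17,430 → take DB $27,706. Book value $157,002.
Year 2: DB = ⌊$157,002 × 150%/10⌋ = $23,550; SL = ⌊$146,602/9⌋ = $16,289 → take DB $23,550. Book value $133,452.
Year 3: DB = ⌊$133,452 × 150%/10⌋ = $20,017; SL = ⌊$123,052/8⌋ = $15,381 → take DB $20,017. Book value $113,435.
Year 4: DB = ⌊$113,435 × 150%/10⌋ = $17,015; SL = ⌊$103,035/7⌋ = $14,719 → take DB $17,015. Book value $96,420.
Year 5: DB = ⌊$96,420 × 150%/10⌋ = $14,463; SL = ⌊$86,020/6⌋ = $14,336 → take DB $14,463. Book value $81,957.
Year 6: DB = ⌊$81,957 × 150%/10⌋ = $12,293; SL = ⌊$71,557/5⌋ = $14,311 → take SL $14,311. Book value $67,646.
Accumulated through year 6 = $184,708 − $67,646 = $117,062.

$117,062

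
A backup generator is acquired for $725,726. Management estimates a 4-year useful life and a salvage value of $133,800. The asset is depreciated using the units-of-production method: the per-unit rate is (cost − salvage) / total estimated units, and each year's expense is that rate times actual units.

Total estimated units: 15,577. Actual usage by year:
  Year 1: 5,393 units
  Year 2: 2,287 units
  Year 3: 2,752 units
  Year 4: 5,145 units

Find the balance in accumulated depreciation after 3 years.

$396,416

Depreciable base = $725,726 − $133,800 = $591,926.
Rate = $591,926 / 15,577 units = $38 per unit.
Year 1: 5,393 × $38 = $204,934. Book value $520,792.
Year 2: 2,287 × $38 = $86,906. Book value $433,886.
Year 3: 2,752 × $38 = $104,576. Book value $329,310.
Accumulated through year 3 = $725,726 − $329,310 = $396,416.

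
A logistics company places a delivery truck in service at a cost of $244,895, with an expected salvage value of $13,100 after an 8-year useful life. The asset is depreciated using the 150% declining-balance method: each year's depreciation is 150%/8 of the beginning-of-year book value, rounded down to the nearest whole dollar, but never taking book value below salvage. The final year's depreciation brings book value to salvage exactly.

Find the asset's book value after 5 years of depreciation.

Depreciable base = $244,895 − $13,100 = $231,795.
Year 1: ⌊$244,895 × 150%/8⌋ = $45,917. Book value $198,978.
Year 2: ⌊$198,978 × 150%/8⌋ = $37,308. Book value $161,670.
Year 3: ⌊$161,670 × 150%/8⌋ = $30,313. Book value $131,357.
Year 4: ⌊$131,357 × 150%/8⌋ = $24,629. Book value $106,728.
Year 5: ⌊$106,728 × 150%/8⌋ = $20,011. Book value $86,717.

$86,717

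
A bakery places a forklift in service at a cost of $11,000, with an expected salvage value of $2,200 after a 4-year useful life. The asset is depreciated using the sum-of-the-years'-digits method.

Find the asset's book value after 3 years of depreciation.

$3,080

Depreciable base = $11,000 − $2,200 = $8,800.
Sum of the years' digits = 4+3+2+1 = 10.
Year 1: $8,800 × 4/10 = $3,520. Book value $7,480.
Year 2: $8,800 × 3/10 = $2,640. Book value $4,840.
Year 3: $8,800 × 2/10 = $1,760. Book value $3,080.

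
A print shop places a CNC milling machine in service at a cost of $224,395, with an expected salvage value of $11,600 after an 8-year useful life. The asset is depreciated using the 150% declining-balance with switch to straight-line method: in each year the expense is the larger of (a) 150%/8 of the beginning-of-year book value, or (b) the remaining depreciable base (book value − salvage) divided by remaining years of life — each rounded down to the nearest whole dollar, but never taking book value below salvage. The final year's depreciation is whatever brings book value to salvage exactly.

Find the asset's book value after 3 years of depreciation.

$120,361

Depreciable base = $224,395 − $11,600 = $212,795.
Year 1: DB = ⌊$224,395 × 150%/8⌋ = $42,074; SL = ⌊$212,795/8⌋ = $26,599 → take DB $42,074. Book value $182,321.
Year 2: DB = ⌊$182,321 × 150%/8⌋ = $34,185; SL = ⌊$170,721/7⌋ = $24,388 → take DB $34,185. Book value $148,136.
Year 3: DB = ⌊$148,136 × 150%/8⌋ = $27,775; SL = ⌊$136,536/6⌋ = $22,756 → take DB $27,775. Book value $120,361.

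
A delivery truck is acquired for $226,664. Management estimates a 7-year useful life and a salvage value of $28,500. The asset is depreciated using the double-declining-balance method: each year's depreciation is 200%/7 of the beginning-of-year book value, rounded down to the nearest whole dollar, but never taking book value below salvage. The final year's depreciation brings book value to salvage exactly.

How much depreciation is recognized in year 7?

Depreciable base = $226,664 − $28,500 = $198,164.
Year 1: ⌊$226,664 × 200%/7⌋ = $64,761. Book value $161,903.
Year 2: ⌊$161,903 × 200%/7⌋ = $46,258. Book value $115,645.
Year 3: ⌊$115,645 × 200%/7⌋ = $33,041. Book value $82,604.
Year 4: ⌊$82,604 × 200%/7⌋ = $23,601. Book value $59,003.
Year 5: ⌊$59,003 × 200%/7⌋ = $16,858. Book value $42,145.
Year 6: ⌊$42,145 × 200%/7⌋ = $12,041. Book value $30,104.
Year 7 (final): $30,104 − $28,500 = $1,604. Book value $28,500.

$1,604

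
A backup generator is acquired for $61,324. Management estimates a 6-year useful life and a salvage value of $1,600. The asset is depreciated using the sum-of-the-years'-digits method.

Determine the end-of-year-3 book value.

Depreciable base = $61,324 − $1,600 = $59,724.
Sum of the years' digits = 6+5+4+3+2+1 = 21.
Year 1: $59,724 × 6/21 = $17,064. Book value $44,260.
Year 2: $59,724 × 5/21 = $14,220. Book value $30,040.
Year 3: $59,724 × 4/21 = $11,376. Book value $18,664.

$18,664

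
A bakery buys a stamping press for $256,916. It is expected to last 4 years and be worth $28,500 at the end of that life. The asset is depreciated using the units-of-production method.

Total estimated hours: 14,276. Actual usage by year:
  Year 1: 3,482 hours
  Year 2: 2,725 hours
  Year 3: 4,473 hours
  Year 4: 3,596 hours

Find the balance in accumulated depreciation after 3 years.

Depreciable base = $256,916 − $28,500 = $228,416.
Rate = $228,416 / 14,276 hours = $16 per hour.
Year 1: 3,482 × $16 = $55,712. Book value $201,204.
Year 2: 2,725 × $16 = $43,600. Book value $157,604.
Year 3: 4,473 × $16 = $71,568. Book value $86,036.
Accumulated through year 3 = $256,916 − $86,036 = $170,880.

$170,880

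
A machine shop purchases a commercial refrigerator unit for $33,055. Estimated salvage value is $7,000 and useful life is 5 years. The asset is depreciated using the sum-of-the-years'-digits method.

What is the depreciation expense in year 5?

Depreciable base = $33,055 − $7,000 = $26,055.
Sum of the years' digits = 5+4+3+2+1 = 15.
Year 1: $26,055 × 5/15 = $8,685. Book value $24,370.
Year 2: $26,055 × 4/15 = $6,948. Book value $17,422.
Year 3: $26,055 × 3/15 = $5,211. Book value $12,211.
Year 4: $26,055 × 2/15 = $3,474. Book value $8,737.
Year 5: $26,055 × 1/15 = $1,737. Book value $7,000.

$1,737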